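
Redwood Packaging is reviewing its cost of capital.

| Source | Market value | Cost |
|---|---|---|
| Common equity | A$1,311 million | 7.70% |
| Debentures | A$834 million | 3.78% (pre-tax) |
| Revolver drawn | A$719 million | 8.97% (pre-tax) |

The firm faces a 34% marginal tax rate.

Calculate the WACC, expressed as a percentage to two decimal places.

5.74%

Total capital V = 1311 + 834 + 719 = 2864.
Equity: weight = 1311/2864 = 0.4578; cost = 7.7%.
Debentures: weight = 834/2864 = 0.2912; after-tax cost = 3.78% × (1 − 34%) = 2.4948%.
Revolver drawn: weight = 719/2864 = 0.2510; after-tax cost = 8.97% × (1 − 34%) = 5.9202%.
WACC = 0.4578 × 7.7000% + 0.2912 × 2.4948% + 0.2510 × 5.9202% = 5.7374%.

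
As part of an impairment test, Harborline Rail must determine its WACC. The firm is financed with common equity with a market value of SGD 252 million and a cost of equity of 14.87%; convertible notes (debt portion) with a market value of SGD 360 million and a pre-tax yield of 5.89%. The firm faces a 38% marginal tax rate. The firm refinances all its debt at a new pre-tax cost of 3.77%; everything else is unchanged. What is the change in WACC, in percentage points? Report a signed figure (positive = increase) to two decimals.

Current WACC:
Total capital V = 252 + 360 = 612.
Equity: weight = 252/612 = 0.4118; cost = 14.87%.
Convertible notes (debt portion): weight = 360/612 = 0.5882; after-tax cost = 5.89% × (1 − 38%) = 3.6518%.
WACC = 0.4118 × 14.8700% + 0.5882 × 3.6518% = 8.2711%.
After the change:
Total capital V = 252 + 360 = 612.
Equity: weight = 252/612 = 0.4118; cost = 14.87%.
Convertible notes (debt portion): weight = 360/612 = 0.5882; after-tax cost = 3.77% × (1 − 38%) = 2.3374%.
WACC = 0.4118 × 14.8700% + 0.5882 × 2.3374% = 7.4979%.
Change in WACC = 7.4979% − 8.2711% = -0.7732 pp.

-0.77 pp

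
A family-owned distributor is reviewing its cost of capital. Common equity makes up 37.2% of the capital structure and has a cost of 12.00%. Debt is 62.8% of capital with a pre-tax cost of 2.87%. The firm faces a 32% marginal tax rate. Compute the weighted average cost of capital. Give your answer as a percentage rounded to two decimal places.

After-tax cost of debt = 2.87% × (1 − 32%) = 1.9516%.
WACC = 0.372 × 12.0000% + 0.628 × 1.9516% = 5.6896%.

5.69%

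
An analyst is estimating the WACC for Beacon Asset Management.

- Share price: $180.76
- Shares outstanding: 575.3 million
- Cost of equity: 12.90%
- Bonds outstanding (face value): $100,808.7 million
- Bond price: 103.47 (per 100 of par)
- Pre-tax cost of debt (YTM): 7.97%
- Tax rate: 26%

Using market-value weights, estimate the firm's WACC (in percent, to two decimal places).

9.39%

Market value of equity E = 180.76 × 575.3m = 103991.228m. Market value of debt D = 100808.7m × 103.47/100 = 104306.76189m.
Total capital V = 103991.228 + 104306.76189 = 208297.98989.
Equity: weight = 103991.228/208297.98989 = 0.4992; cost = 12.9%.
Bonds outstanding: weight = 104306.76189/208297.98989 = 0.5008; after-tax cost = 7.97% × (1 − 26%) = 5.8978%.
WACC = 0.4992 × 12.9000% + 0.5008 × 5.8978% = 9.3936%.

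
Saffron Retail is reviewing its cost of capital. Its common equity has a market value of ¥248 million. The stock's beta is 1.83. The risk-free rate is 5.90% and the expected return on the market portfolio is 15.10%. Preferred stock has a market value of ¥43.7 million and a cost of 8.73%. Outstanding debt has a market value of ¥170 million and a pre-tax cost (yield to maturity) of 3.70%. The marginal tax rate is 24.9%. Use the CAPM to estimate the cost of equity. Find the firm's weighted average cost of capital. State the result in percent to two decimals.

Market risk premium = 15.1% − 5.9% = 9.2%.
Cost of equity via CAPM: Re = 5.9% + 1.83 × 9.2% = 22.7360%.
Total capital V = 248 + 43.7 + 170 = 461.7.
Equity: weight = 248/461.7 = 0.5371; cost = 22.736%.
Preferred: weight = 43.7/461.7 = 0.0947; cost = 8.73%.
Debt: weight = 170/461.7 = 0.3682; after-tax cost = 3.7% × (1 − 24.9%) = 2.7787%.
WACC = 0.5371 × 22.7360% + 0.0947 × 8.7300% + 0.3682 × 2.7787% = 14.0620%.

14.06%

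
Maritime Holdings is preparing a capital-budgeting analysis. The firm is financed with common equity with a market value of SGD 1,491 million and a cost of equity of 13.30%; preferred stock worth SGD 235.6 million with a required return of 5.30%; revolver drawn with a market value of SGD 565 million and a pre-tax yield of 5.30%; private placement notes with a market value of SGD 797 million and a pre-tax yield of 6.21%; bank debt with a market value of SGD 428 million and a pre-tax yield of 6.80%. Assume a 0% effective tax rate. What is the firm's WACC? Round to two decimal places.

9.08%

Total capital V = 1491 + 235.6 + 565 + 797 + 428 = 3516.6.
Equity: weight = 1491/3516.6 = 0.4240; cost = 13.3%.
Preferred: weight = 235.6/3516.6 = 0.0670; cost = 5.3%.
Revolver drawn: weight = 565/3516.6 = 0.1607; after-tax cost = 5.3% × (1 − 0%) = 5.3000%.
Private placement notes: weight = 797/3516.6 = 0.2266; after-tax cost = 6.21% × (1 − 0%) = 6.2100%.
Bank debt: weight = 428/3516.6 = 0.1217; after-tax cost = 6.8% × (1 − 0%) = 6.8000%.
WACC = 0.4240 × 13.3000% + 0.0670 × 5.3000% + 0.1607 × 5.3000% + 0.2266 × 6.2100% + 0.1217 × 6.8000% = 9.0807%.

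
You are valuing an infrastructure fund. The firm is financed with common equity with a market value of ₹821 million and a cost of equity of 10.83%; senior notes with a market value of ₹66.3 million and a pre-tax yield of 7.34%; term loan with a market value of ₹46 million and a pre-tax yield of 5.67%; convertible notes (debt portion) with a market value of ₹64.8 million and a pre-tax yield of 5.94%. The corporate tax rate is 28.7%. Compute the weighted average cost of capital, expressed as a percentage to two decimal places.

Total capital V = 821 + 66.3 + 46 + 64.8 = 998.1.
Equity: weight = 821/998.1 = 0.8226; cost = 10.83%.
Senior notes: weight = 66.3/998.1 = 0.0664; after-tax cost = 7.34% × (1 − 28.7%) = 5.2334%.
Term loan: weight = 46/998.1 = 0.0461; after-tax cost = 5.67% × (1 − 28.7%) = 4.0427%.
Convertible notes (debt portion): weight = 64.8/998.1 = 0.0649; after-tax cost = 5.94% × (1 − 28.7%) = 4.2352%.
WACC = 0.8226 × 10.8300% + 0.0664 × 5.2334% + 0.0461 × 4.0427% + 0.0649 × 4.2352% = 9.7173%.

9.72%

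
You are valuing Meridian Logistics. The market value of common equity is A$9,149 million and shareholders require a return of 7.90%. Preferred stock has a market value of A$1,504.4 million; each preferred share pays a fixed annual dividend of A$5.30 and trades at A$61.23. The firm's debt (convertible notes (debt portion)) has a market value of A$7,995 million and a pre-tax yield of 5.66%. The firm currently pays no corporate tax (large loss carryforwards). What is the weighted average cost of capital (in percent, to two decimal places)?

Cost of preferred: Rp = 5.3 / 61.23 = 8.6559%.
Total capital V = 9149 + 1504.4 + 7995 = 18648.4.
Equity: weight = 9149/18648.4 = 0.4906; cost = 7.9%.
Preferred: weight = 1504.4/18648.4 = 0.0807; cost = 8.6559%.
Convertible notes (debt portion): weight = 7995/18648.4 = 0.4287; after-tax cost = 5.66% × (1 − 0%) = 5.6600%.
WACC = 0.4906 × 7.9000% + 0.0807 × 8.6559% + 0.4287 × 5.6600% = 7.0006%.

7.00%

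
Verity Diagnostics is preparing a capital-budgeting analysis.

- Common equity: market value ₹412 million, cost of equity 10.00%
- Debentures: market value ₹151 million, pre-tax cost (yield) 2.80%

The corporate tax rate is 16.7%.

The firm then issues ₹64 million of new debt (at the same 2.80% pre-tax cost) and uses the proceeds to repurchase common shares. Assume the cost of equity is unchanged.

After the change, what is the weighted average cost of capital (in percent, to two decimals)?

After the change:
Total capital V = 348 + 215 = 563.
Equity: weight = 348/563 = 0.6181; cost = 10%.
Debentures: weight = 215/563 = 0.3819; after-tax cost = 2.8% × (1 − 16.7%) = 2.3324%.
WACC = 0.6181 × 10.0000% + 0.3819 × 2.3324% = 7.0719%.

7.07%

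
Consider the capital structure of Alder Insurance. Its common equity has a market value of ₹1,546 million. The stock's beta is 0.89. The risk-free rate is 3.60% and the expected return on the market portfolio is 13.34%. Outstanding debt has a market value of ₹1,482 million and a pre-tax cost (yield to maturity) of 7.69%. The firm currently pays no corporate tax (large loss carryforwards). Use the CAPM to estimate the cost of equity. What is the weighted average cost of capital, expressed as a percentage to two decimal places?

Market risk premium = 13.34% − 3.6% = 9.74%.
Cost of equity via CAPM: Re = 3.6% + 0.89 × 9.74% = 12.2686%.
Total capital V = 1546 + 1482 = 3028.
Equity: weight = 1546/3028 = 0.5106; cost = 12.2686%.
Debt: weight = 1482/3028 = 0.4894; after-tax cost = 7.69% × (1 − 0%) = 7.6900%.
WACC = 0.5106 × 12.2686% + 0.4894 × 7.6900% = 10.0277%.

10.03%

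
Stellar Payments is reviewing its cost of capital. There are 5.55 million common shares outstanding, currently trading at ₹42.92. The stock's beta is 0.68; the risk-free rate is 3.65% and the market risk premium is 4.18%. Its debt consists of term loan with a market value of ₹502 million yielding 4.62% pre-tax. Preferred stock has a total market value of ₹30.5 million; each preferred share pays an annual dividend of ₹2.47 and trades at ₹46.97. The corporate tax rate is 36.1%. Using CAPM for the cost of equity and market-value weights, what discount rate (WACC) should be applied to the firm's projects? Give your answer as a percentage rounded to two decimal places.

Cost of equity via CAPM: Re = 3.65% + 0.68 × 4.18% = 6.4924%.
Cost of preferred: Rp = 2.47 / 46.97 = 5.2587%.
Market value of equity E = 42.92 × 5.55m = 238.206m.
Total capital V = 238.206 + 30.5 + 502 = 770.706.
Equity: weight = 238.206/770.706 = 0.3091; cost = 6.4924%.
Preferred: weight = 30.5/770.706 = 0.0396; cost = 5.2587%.
Term loan: weight = 502/770.706 = 0.6514; after-tax cost = 4.62% × (1 − 36.1%) = 2.9522%.
WACC = 0.3091 × 6.4924% + 0.0396 × 5.2587% + 0.6514 × 2.9522% = 4.1377%.

4.14%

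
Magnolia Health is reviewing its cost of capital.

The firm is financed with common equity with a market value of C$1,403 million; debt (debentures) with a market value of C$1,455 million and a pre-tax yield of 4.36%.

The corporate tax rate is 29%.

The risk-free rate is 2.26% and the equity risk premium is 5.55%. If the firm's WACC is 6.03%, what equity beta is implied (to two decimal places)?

1.23

Total capital V = 1403 + 1455 = 2858.
Equity weight = 1403/2858 = 0.4909.
Debentures weight = 1455/2858 = 0.5091.
Debt contribution = 0.5091 × 4.36% × (1 − 29%) = 1.5760%.
Required equity contribution = 6.03% − 1.5760% = 4.4540%  ⇒  Re = 9.0732%.
CAPM: 9.0732% = 2.26% + β × 5.55%  ⇒  β = 1.2276.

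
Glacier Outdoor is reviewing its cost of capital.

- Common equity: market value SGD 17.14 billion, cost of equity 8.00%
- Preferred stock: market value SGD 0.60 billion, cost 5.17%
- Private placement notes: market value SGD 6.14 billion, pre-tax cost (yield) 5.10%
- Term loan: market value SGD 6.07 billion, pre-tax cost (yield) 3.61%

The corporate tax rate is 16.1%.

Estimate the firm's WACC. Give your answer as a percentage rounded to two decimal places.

6.17%

Total capital V = 17.14 + 0.6 + 6.14 + 6.07 = 29.95.
Equity: weight = 17.14/29.95 = 0.5723; cost = 8%.
Preferred: weight = 0.6/29.95 = 0.0200; cost = 5.17%.
Private placement notes: weight = 6.14/29.95 = 0.2050; after-tax cost = 5.1% × (1 − 16.1%) = 4.2789%.
Term loan: weight = 6.07/29.95 = 0.2027; after-tax cost = 3.61% × (1 − 16.1%) = 3.0288%.
WACC = 0.5723 × 8.0000% + 0.0200 × 5.1700% + 0.2050 × 4.2789% + 0.2027 × 3.0288% = 6.1729%.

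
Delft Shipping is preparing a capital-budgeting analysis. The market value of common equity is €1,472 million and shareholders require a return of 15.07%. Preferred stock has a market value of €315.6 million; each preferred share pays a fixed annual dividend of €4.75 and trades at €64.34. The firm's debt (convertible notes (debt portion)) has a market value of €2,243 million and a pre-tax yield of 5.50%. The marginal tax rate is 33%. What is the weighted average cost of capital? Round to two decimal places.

Cost of preferred: Rp = 4.75 / 64.34 = 7.3827%.
Total capital V = 1472 + 315.6 + 2243 = 4030.6.
Equity: weight = 1472/4030.6 = 0.3652; cost = 15.07%.
Preferred: weight = 315.6/4030.6 = 0.0783; cost = 7.3827%.
Convertible notes (debt portion): weight = 2243/4030.6 = 0.5565; after-tax cost = 5.5% × (1 − 33%) = 3.6850%.
WACC = 0.3652 × 15.0700% + 0.0783 × 7.3827% + 0.5565 × 3.6850% = 8.1324%.

8.13%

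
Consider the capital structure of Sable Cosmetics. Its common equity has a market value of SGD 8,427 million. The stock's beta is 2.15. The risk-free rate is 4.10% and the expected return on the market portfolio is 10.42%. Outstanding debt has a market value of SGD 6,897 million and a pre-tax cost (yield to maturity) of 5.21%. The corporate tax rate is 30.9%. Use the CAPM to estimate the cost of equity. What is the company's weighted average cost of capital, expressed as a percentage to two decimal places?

11.35%

Market risk premium = 10.42% − 4.1% = 6.32%.
Cost of equity via CAPM: Re = 4.1% + 2.15 × 6.32% = 17.6880%.
Total capital V = 8427 + 6897 = 15324.
Equity: weight = 8427/15324 = 0.5499; cost = 17.688%.
Debt: weight = 6897/15324 = 0.4501; after-tax cost = 5.21% × (1 − 30.9%) = 3.6001%.
WACC = 0.5499 × 17.6880% + 0.4501 × 3.6001% = 11.3473%.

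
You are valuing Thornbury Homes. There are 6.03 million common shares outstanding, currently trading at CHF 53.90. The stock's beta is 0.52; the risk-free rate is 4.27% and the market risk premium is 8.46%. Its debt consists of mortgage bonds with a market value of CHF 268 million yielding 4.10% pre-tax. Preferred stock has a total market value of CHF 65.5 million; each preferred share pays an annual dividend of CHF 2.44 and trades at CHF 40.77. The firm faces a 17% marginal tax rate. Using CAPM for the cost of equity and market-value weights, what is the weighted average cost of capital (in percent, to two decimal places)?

6.26%

Cost of equity via CAPM: Re = 4.27% + 0.52 × 8.46% = 8.6692%.
Cost of preferred: Rp = 2.44 / 40.77 = 5.9848%.
Market value of equity E = 53.9 × 6.03m = 325.017m.
Total capital V = 325.017 + 65.5 + 268 = 658.517.
Equity: weight = 325.017/658.517 = 0.4936; cost = 8.6692%.
Preferred: weight = 65.5/658.517 = 0.0995; cost = 5.9848%.
Mortgage bonds: weight = 268/658.517 = 0.4070; after-tax cost = 4.1% × (1 − 17%) = 3.4030%.
WACC = 0.4936 × 8.6692% + 0.0995 × 5.9848% + 0.4070 × 3.4030% = 6.2590%.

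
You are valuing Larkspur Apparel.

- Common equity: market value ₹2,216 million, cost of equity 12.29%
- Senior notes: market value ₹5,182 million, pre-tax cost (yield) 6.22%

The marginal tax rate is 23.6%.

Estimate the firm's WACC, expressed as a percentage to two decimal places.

7.01%

Total capital V = 2216 + 5182 = 7398.
Equity: weight = 2216/7398 = 0.2995; cost = 12.29%.
Senior notes: weight = 5182/7398 = 0.7005; after-tax cost = 6.22% × (1 − 23.6%) = 4.7521%.
WACC = 0.2995 × 12.2900% + 0.7005 × 4.7521% = 7.0100%.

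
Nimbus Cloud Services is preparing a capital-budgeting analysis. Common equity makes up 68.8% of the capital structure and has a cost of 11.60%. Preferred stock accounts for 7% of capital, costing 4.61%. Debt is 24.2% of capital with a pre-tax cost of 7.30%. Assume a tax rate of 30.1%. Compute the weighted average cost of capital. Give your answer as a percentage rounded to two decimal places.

9.54%

After-tax cost of debt = 7.3% × (1 − 30.1%) = 5.1027%.
WACC = 0.688 × 11.6000% + 0.070 × 4.6100% + 0.242 × 5.1027% = 9.5384%.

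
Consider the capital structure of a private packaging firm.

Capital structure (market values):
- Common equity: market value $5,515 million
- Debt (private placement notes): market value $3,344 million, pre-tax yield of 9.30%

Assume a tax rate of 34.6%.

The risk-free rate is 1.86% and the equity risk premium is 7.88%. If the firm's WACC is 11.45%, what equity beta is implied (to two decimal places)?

1.63

Total capital V = 5515 + 3344 = 8859.
Equity weight = 5515/8859 = 0.6225.
Private placement notes weight = 3344/8859 = 0.3775.
Debt contribution = 0.3775 × 9.3% × (1 − 34.6%) = 2.2958%.
Required equity contribution = 11.45% − 2.2958% = 9.1542%  ⇒  Re = 14.7047%.
CAPM: 14.7047% = 1.86% + β × 7.88%  ⇒  β = 1.6300.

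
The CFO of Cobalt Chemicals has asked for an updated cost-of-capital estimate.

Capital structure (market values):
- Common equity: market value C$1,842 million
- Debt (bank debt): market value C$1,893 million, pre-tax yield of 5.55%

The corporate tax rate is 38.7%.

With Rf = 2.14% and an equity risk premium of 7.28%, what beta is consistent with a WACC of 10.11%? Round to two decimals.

Total capital V = 1842 + 1893 = 3735.
Equity weight = 1842/3735 = 0.4932.
Bank debt weight = 1893/3735 = 0.5068.
Debt contribution = 0.5068 × 5.55% × (1 − 38.7%) = 1.7243%.
Required equity contribution = 10.11% − 1.7243% = 8.3857%  ⇒  Re = 17.0036%.
CAPM: 17.0036% = 2.14% + β × 7.28%  ⇒  β = 2.0417.

2.04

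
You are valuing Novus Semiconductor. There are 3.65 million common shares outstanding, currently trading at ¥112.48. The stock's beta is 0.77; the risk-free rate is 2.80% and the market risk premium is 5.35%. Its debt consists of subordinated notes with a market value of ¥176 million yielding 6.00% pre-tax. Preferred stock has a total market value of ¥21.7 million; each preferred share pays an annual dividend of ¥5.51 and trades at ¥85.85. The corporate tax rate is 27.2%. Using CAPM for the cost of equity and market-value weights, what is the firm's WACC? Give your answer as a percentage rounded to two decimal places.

6.16%

Cost of equity via CAPM: Re = 2.8% + 0.77 × 5.35% = 6.9195%.
Cost of preferred: Rp = 5.51 / 85.85 = 6.4182%.
Market value of equity E = 112.48 × 3.65m = 410.552m.
Total capital V = 410.552 + 21.7 + 176 = 608.252.
Equity: weight = 410.552/608.252 = 0.6750; cost = 6.9195%.
Preferred: weight = 21.7/608.252 = 0.0357; cost = 6.4182%.
Subordinated notes: weight = 176/608.252 = 0.2894; after-tax cost = 6% × (1 − 27.2%) = 4.3680%.
WACC = 0.6750 × 6.9195% + 0.0357 × 6.4182% + 0.2894 × 4.3680% = 6.1633%.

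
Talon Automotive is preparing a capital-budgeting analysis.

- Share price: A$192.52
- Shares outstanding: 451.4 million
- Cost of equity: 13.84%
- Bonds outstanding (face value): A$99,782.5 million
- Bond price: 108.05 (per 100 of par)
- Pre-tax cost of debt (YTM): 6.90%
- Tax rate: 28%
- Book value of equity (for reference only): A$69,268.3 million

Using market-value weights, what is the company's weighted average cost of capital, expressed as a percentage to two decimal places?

8.93%

Market value of equity E = 192.52 × 451.4m = 86903.528m. Market value of debt D = 99782.5m × 108.05/100 = 107814.99125m.
Total capital V = 86903.528 + 107814.99125 = 194718.51925.
Equity: weight = 86903.528/194718.51925 = 0.4463; cost = 13.84%.
Bonds outstanding: weight = 107814.99125/194718.51925 = 0.5537; after-tax cost = 6.9% × (1 − 28%) = 4.9680%.
WACC = 0.4463 × 13.8400% + 0.5537 × 4.9680% = 8.9276%.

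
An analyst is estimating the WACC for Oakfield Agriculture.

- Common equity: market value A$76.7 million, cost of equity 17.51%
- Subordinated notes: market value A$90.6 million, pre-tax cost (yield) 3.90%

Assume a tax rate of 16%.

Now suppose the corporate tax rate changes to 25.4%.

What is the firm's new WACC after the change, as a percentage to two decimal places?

9.60%

After the change:
Total capital V = 76.7 + 90.6 = 167.3.
Equity: weight = 76.7/167.3 = 0.4585; cost = 17.51%.
Subordinated notes: weight = 90.6/167.3 = 0.5415; after-tax cost = 3.9% × (1 − 25.4%) = 2.9094%.
WACC = 0.4585 × 17.5100% + 0.5415 × 2.9094% = 9.6032%.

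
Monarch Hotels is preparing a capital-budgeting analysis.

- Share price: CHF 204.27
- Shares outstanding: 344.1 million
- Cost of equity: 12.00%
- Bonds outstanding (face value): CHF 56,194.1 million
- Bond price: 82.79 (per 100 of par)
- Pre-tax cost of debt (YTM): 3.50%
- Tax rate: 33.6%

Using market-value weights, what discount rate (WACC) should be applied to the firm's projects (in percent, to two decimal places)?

8.15%

Market value of equity E = 204.27 × 344.1m = 70289.307m. Market value of debt D = 56194.1m × 82.79/100 = 46523.09539m.
Total capital V = 70289.307 + 46523.09539 = 116812.40239.
Equity: weight = 70289.307/116812.40239 = 0.6017; cost = 12%.
Bonds outstanding: weight = 46523.09539/116812.40239 = 0.3983; after-tax cost = 3.5% × (1 − 33.6%) = 2.3240%.
WACC = 0.6017 × 12.0000% + 0.3983 × 2.3240% = 8.1463%.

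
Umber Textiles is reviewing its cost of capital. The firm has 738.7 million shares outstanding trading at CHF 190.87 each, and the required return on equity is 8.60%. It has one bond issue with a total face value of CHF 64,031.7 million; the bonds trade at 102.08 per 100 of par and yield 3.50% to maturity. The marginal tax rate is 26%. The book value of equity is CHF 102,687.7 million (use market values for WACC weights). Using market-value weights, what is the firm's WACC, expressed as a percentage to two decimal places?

6.70%

Market value of equity E = 190.87 × 738.7m = 140995.669m. Market value of debt D = 64031.7m × 102.08/100 = 65363.55936m.
Total capital V = 140995.669 + 65363.55936 = 206359.22836.
Equity: weight = 140995.669/206359.22836 = 0.6833; cost = 8.6%.
Bonds outstanding: weight = 65363.55936/206359.22836 = 0.3167; after-tax cost = 3.5% × (1 − 26%) = 2.5900%.
WACC = 0.6833 × 8.6000% + 0.3167 × 2.5900% = 6.6964%.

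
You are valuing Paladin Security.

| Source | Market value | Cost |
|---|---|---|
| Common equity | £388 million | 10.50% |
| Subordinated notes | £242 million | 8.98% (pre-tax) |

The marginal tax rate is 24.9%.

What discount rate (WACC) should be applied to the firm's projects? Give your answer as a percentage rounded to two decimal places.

Total capital V = 388 + 242 = 630.
Equity: weight = 388/630 = 0.6159; cost = 10.5%.
Subordinated notes: weight = 242/630 = 0.3841; after-tax cost = 8.98% × (1 − 24.9%) = 6.7440%.
WACC = 0.6159 × 10.5000% + 0.3841 × 6.7440% = 9.0572%.

9.06%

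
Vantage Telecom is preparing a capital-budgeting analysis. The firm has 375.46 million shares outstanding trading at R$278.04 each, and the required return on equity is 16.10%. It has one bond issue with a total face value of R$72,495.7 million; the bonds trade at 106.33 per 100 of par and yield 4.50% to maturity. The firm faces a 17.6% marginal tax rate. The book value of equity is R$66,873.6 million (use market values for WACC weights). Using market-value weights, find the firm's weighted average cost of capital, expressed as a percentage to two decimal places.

10.84%

Market value of equity E = 278.04 × 375.46m = 104392.8984m. Market value of debt D = 72495.7m × 106.33/100 = 77084.67781m.
Total capital V = 104392.8984 + 77084.67781 = 181477.57621.
Equity: weight = 104392.8984/181477.57621 = 0.5752; cost = 16.1%.
Bonds outstanding: weight = 77084.67781/181477.57621 = 0.4248; after-tax cost = 4.5% × (1 − 17.6%) = 3.7080%.
WACC = 0.5752 × 16.1000% + 0.4248 × 3.7080% = 10.8364%.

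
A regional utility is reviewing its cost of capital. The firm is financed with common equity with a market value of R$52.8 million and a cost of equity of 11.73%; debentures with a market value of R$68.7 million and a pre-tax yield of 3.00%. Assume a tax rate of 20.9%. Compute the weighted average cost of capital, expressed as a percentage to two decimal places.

Total capital V = 52.8 + 68.7 = 121.5.
Equity: weight = 52.8/121.5 = 0.4346; cost = 11.73%.
Debentures: weight = 68.7/121.5 = 0.5654; after-tax cost = 3% × (1 − 20.9%) = 2.3730%.
WACC = 0.4346 × 11.7300% + 0.5654 × 2.3730% = 6.4393%.

6.44%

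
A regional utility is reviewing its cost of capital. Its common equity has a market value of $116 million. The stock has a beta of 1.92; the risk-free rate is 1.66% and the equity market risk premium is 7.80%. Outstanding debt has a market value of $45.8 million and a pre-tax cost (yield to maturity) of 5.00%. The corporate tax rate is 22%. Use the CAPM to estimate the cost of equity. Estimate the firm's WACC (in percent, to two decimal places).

13.03%

Cost of equity via CAPM: Re = 1.66% + 1.92 × 7.8% = 16.6360%.
Total capital V = 116 + 45.8 = 161.8.
Equity: weight = 116/161.8 = 0.7169; cost = 16.636%.
Debt: weight = 45.8/161.8 = 0.2831; after-tax cost = 5% × (1 − 22%) = 3.9000%.
WACC = 0.7169 × 16.6360% + 0.2831 × 3.9000% = 13.0309%.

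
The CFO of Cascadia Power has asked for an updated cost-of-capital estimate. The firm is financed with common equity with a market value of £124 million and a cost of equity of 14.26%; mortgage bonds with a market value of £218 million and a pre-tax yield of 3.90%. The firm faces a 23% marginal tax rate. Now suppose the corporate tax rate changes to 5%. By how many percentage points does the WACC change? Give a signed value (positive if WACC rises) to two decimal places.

Current WACC:
Total capital V = 124 + 218 = 342.
Equity: weight = 124/342 = 0.3626; cost = 14.26%.
Mortgage bonds: weight = 218/342 = 0.6374; after-tax cost = 3.9% × (1 − 23%) = 3.0030%.
WACC = 0.3626 × 14.2600% + 0.6374 × 3.0030% = 7.0845%.
After the change:
Total capital V = 124 + 218 = 342.
Equity: weight = 124/342 = 0.3626; cost = 14.26%.
Mortgage bonds: weight = 218/342 = 0.6374; after-tax cost = 3.9% × (1 − 5%) = 3.7050%.
WACC = 0.3626 × 14.2600% + 0.6374 × 3.7050% = 7.5320%.
Change in WACC = 7.5320% − 7.0845% = 0.4475 pp.

+0.45 pp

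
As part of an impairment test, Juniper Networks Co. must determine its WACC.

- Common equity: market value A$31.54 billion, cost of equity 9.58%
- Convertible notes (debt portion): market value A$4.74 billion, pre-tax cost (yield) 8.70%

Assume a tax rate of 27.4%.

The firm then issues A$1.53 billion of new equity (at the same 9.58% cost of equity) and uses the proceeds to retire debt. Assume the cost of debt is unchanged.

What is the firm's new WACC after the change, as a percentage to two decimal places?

After the change:
Total capital V = 33.07 + 3.21 = 36.28.
Equity: weight = 33.07/36.28 = 0.9115; cost = 9.58%.
Convertible notes (debt portion): weight = 3.21/36.28 = 0.0885; after-tax cost = 8.7% × (1 − 27.4%) = 6.3162%.
WACC = 0.9115 × 9.5800% + 0.0885 × 6.3162% = 9.2912%.

9.29%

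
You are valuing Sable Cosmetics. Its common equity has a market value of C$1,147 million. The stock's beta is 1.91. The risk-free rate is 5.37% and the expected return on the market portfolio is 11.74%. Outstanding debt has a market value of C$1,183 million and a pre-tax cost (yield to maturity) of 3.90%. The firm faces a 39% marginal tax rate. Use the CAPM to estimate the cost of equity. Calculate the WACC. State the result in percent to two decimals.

9.84%

Market risk premium = 11.74% − 5.37% = 6.37%.
Cost of equity via CAPM: Re = 5.37% + 1.91 × 6.37% = 17.5367%.
Total capital V = 1147 + 1183 = 2330.
Equity: weight = 1147/2330 = 0.4923; cost = 17.5367%.
Debt: weight = 1183/2330 = 0.5077; after-tax cost = 3.9% × (1 − 39%) = 2.3790%.
WACC = 0.4923 × 17.5367% + 0.5077 × 2.3790% = 9.8408%.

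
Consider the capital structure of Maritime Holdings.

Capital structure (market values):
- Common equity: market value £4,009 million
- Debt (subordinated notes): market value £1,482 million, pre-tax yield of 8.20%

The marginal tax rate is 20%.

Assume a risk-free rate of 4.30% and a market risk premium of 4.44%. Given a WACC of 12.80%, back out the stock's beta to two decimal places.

Total capital V = 4009 + 1482 = 5491.
Equity weight = 4009/5491 = 0.7301.
Subordinated notes weight = 1482/5491 = 0.2699.
Debt contribution = 0.2699 × 8.2% × (1 − 20%) = 1.7705%.
Required equity contribution = 12.8% − 1.7705% = 11.0295%  ⇒  Re = 15.1067%.
CAPM: 15.1067% = 4.3% + β × 4.44%  ⇒  β = 2.4339.

2.43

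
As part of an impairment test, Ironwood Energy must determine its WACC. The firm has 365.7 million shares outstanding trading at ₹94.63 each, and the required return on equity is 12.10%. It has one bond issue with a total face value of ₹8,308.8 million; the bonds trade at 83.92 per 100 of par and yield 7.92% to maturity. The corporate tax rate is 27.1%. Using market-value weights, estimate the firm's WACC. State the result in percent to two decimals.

Market value of equity E = 94.63 × 365.7m = 34606.191m. Market value of debt D = 8308.8m × 83.92/100 = 6972.74496m.
Total capital V = 34606.191 + 6972.74496 = 41578.93596.
Equity: weight = 34606.191/41578.93596 = 0.8323; cost = 12.1%.
Bonds outstanding: weight = 6972.74496/41578.93596 = 0.1677; after-tax cost = 7.92% × (1 − 27.1%) = 5.7737%.
WACC = 0.8323 × 12.1000% + 0.1677 × 5.7737% = 11.0391%.

11.04%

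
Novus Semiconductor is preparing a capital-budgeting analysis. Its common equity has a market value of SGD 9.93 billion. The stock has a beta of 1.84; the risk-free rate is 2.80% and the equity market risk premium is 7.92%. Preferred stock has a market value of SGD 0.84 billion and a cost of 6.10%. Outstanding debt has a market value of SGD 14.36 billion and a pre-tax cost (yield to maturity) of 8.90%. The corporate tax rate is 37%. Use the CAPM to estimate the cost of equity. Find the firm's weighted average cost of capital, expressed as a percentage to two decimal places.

Cost of equity via CAPM: Re = 2.8% + 1.84 × 7.92% = 17.3728%.
Total capital V = 9.93 + 0.84 + 14.36 = 25.13.
Equity: weight = 9.93/25.13 = 0.3951; cost = 17.3728%.
Preferred: weight = 0.84/25.13 = 0.0334; cost = 6.1%.
Debt: weight = 14.36/25.13 = 0.5714; after-tax cost = 8.9% × (1 − 37%) = 5.6070%.
WACC = 0.3951 × 17.3728% + 0.0334 × 6.1000% + 0.5714 × 5.6070% = 10.2727%.

10.27%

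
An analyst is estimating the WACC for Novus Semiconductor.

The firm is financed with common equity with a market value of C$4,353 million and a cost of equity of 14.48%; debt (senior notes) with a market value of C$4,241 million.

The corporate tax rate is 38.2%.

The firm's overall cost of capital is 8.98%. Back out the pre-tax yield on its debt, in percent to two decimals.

Total capital V = 4353 + 4241 = 8594.
Equity weight = 4353/8594 = 0.5065.
Senior notes weight = 4241/8594 = 0.4935.
Equity contribution = 0.5065 × 14.48% = 7.3344%.
Remaining for debt = 8.98% − 7.3344% = 1.6456%.
Rd × (1 − 38.2%) × 0.4935 = 1.6456%  ⇒  Rd = 5.3960%.

5.40%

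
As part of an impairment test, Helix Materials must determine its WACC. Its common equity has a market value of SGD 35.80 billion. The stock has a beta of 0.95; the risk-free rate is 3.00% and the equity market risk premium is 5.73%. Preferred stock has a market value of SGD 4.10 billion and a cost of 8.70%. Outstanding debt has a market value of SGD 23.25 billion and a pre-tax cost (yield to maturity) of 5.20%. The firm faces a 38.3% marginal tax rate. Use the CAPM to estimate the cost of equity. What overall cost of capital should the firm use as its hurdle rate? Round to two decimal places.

Cost of equity via CAPM: Re = 3.0% + 0.95 × 5.73% = 8.4435%.
Total capital V = 35.8 + 4.1 + 23.25 = 63.15.
Equity: weight = 35.8/63.15 = 0.5669; cost = 8.4435%.
Preferred: weight = 4.1/63.15 = 0.0649; cost = 8.7%.
Debt: weight = 23.25/63.15 = 0.3682; after-tax cost = 5.2% × (1 − 38.3%) = 3.2084%.
WACC = 0.5669 × 8.4435% + 0.0649 × 8.7000% + 0.3682 × 3.2084% = 6.5327%.

6.53%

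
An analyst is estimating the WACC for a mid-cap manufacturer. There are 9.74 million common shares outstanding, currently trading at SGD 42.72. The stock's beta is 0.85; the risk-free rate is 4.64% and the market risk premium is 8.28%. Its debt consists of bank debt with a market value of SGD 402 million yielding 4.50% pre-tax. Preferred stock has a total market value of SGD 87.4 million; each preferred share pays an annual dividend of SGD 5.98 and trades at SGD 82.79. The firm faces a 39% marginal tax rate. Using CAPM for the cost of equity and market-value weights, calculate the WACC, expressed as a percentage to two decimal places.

7.28%

Cost of equity via CAPM: Re = 4.64% + 0.85 × 8.28% = 11.6780%.
Cost of preferred: Rp = 5.98 / 82.79 = 7.2231%.
Market value of equity E = 42.72 × 9.74m = 416.0928m.
Total capital V = 416.0928 + 87.4 + 402 = 905.4928.
Equity: weight = 416.0928/905.4928 = 0.4595; cost = 11.678%.
Preferred: weight = 87.4/905.4928 = 0.0965; cost = 7.2231%.
Bank debt: weight = 402/905.4928 = 0.4440; after-tax cost = 4.5% × (1 − 39%) = 2.7450%.
WACC = 0.4595 × 11.6780% + 0.0965 × 7.2231% + 0.4440 × 2.7450% = 7.2821%.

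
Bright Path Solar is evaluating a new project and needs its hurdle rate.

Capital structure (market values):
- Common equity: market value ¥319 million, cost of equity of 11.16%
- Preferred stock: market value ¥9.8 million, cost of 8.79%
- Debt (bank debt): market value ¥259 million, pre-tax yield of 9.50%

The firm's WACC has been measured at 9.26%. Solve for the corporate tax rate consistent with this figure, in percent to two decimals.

26.97%

Total capital V = 319 + 9.8 + 259 = 587.8.
Equity weight = 319/587.8 = 0.5427.
Preferred weight = 9.8/587.8 = 0.0167.
Bank debt weight = 259/587.8 = 0.4406.
Equity contribution = 0.5427 × 11.16% = 6.0565%.
Preferred contribution = 0.0167 × 8.79% = 0.1465%.
Debt contribution must be 9.26% − 6.2031% = 3.0569%.
0.4406 × 9.5% × (1 − T) = 3.0569%  ⇒  (1 − T) = 0.7303.
T = 26.9723%.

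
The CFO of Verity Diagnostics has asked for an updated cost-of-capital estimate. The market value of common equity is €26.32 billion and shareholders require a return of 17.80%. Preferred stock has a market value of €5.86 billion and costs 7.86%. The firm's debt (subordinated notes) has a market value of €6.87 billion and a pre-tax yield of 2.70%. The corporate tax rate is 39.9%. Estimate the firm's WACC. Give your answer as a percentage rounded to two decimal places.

Total capital V = 26.32 + 5.86 + 6.87 = 39.05.
Equity: weight = 26.32/39.05 = 0.6740; cost = 17.8%.
Preferred: weight = 5.86/39.05 = 0.1501; cost = 7.86%.
Subordinated notes: weight = 6.87/39.05 = 0.1759; after-tax cost = 2.7% × (1 − 39.9%) = 1.6227%.
WACC = 0.6740 × 17.8000% + 0.1501 × 7.8600% + 0.1759 × 1.6227% = 13.4623%.

13.46%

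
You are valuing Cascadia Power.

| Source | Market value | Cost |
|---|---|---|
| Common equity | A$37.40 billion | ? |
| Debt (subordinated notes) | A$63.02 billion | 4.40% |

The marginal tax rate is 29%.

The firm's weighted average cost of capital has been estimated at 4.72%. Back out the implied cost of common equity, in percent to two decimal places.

7.41%

Total capital V = 37.4 + 63.02 = 100.42.
Equity weight = 37.4/100.42 = 0.3724.
Subordinated notes weight = 63.02/100.42 = 0.6276.
Debt contribution = 0.6276 × 4.4% × (1 − 29%) = 1.9605%.
Required equity contribution = 4.72% − 1.9605% = 2.7595%.
Re = 2.7595% / 0.3724 = 7.4093%.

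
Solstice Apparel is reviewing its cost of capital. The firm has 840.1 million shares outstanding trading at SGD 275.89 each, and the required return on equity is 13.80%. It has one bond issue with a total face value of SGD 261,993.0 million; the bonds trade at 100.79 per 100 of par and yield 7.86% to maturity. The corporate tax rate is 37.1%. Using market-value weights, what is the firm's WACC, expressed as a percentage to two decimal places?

Market value of equity E = 275.89 × 840.1m = 231775.189m. Market value of debt D = 261993m × 100.79/100 = 264062.7447m.
Total capital V = 231775.189 + 264062.7447 = 495837.9337.
Equity: weight = 231775.189/495837.9337 = 0.4674; cost = 13.8%.
Bonds outstanding: weight = 264062.7447/495837.9337 = 0.5326; after-tax cost = 7.86% × (1 − 37.1%) = 4.9439%.
WACC = 0.4674 × 13.8000% + 0.5326 × 4.9439% = 9.0836%.

9.08%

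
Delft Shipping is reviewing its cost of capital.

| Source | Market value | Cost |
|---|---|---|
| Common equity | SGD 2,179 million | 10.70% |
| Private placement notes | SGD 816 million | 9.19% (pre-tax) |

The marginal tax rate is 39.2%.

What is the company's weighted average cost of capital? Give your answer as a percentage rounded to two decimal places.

9.31%

Total capital V = 2179 + 816 = 2995.
Equity: weight = 2179/2995 = 0.7275; cost = 10.7%.
Private placement notes: weight = 816/2995 = 0.2725; after-tax cost = 9.19% × (1 − 39.2%) = 5.5875%.
WACC = 0.7275 × 10.7000% + 0.2725 × 5.5875% = 9.3071%.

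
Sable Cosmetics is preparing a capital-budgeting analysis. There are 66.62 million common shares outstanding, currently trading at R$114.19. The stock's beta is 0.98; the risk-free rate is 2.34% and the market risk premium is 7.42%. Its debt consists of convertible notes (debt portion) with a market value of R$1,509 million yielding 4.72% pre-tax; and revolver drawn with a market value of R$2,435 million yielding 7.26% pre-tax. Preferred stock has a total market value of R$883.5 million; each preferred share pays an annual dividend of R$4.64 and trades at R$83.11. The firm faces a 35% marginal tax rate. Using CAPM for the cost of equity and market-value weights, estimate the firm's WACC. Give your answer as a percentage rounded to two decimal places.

7.57%

Cost of equity via CAPM: Re = 2.34% + 0.98 × 7.42% = 9.6116%.
Cost of preferred: Rp = 4.64 / 83.11 = 5.5830%.
Market value of equity E = 114.19 × 66.62m = 7607.3378m.
Total capital V = 7607.3378 + 883.5 + 1509 + 2435 = 12434.8378.
Equity: weight = 7607.3378/12434.8378 = 0.6118; cost = 9.6116%.
Preferred: weight = 883.5/12434.8378 = 0.0711; cost = 5.583%.
Convertible notes (debt portion): weight = 1509/12434.8378 = 0.1214; after-tax cost = 4.72% × (1 − 35%) = 3.0680%.
Revolver drawn: weight = 2435/12434.8378 = 0.1958; after-tax cost = 7.26% × (1 − 35%) = 4.7190%.
WACC = 0.6118 × 9.6116% + 0.0711 × 5.5830% + 0.1214 × 3.0680% + 0.1958 × 4.7190% = 7.5732%.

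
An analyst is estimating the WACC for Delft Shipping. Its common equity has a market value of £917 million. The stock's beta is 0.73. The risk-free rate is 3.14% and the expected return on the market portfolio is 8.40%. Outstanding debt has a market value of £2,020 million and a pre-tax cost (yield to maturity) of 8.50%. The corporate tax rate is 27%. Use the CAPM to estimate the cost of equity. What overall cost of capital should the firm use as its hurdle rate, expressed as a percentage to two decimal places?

6.45%

Market risk premium = 8.4% − 3.14% = 5.26%.
Cost of equity via CAPM: Re = 3.14% + 0.73 × 5.26% = 6.9798%.
Total capital V = 917 + 2020 = 2937.
Equity: weight = 917/2937 = 0.3122; cost = 6.9798%.
Debt: weight = 2020/2937 = 0.6878; after-tax cost = 8.5% × (1 − 27%) = 6.2050%.
WACC = 0.3122 × 6.9798% + 0.6878 × 6.2050% = 6.4469%.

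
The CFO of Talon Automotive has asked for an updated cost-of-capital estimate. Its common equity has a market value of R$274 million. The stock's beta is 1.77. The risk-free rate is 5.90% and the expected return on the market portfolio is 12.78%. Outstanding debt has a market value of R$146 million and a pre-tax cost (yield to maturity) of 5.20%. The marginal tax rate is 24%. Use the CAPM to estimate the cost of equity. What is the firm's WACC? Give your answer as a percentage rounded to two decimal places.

Market risk premium = 12.78% − 5.9% = 6.88%.
Cost of equity via CAPM: Re = 5.9% + 1.77 × 6.88% = 18.0776%.
Total capital V = 274 + 146 = 420.
Equity: weight = 274/420 = 0.6524; cost = 18.0776%.
Debt: weight = 146/420 = 0.3476; after-tax cost = 5.2% × (1 − 24%) = 3.9520%.
WACC = 0.6524 × 18.0776% + 0.3476 × 3.9520% = 13.1673%.

13.17%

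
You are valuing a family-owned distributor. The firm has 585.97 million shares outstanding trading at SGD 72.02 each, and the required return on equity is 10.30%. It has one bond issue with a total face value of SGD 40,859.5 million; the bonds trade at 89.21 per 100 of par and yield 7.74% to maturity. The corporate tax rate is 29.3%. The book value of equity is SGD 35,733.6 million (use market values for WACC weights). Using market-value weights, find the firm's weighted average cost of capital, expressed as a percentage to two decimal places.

8.06%

Market value of equity E = 72.02 × 585.97m = 42201.5594m. Market value of debt D = 40859.5m × 89.21/100 = 36450.75995m.
Total capital V = 42201.5594 + 36450.75995 = 78652.31935.
Equity: weight = 42201.5594/78652.31935 = 0.5366; cost = 10.3%.
Bonds outstanding: weight = 36450.75995/78652.31935 = 0.4634; after-tax cost = 7.74% × (1 − 29.3%) = 5.4722%.
WACC = 0.5366 × 10.3000% + 0.4634 × 5.4722% = 8.0626%.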